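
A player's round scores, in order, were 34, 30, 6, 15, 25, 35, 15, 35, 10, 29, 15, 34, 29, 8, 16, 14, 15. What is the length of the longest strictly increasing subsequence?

5

Track the smallest tail for each achievable length (strict):
34 → extends → [34]
30 → replaces 34 → [30]
6 → replaces 30 → [6]
15 → extends → [6, 15]
25 → extends → [6, 15, 25]
35 → extends → [6, 15, 25, 35]
15 → already a tail → [6, 15, 25, 35]
35 → already a tail → [6, 15, 25, 35]
10 → replaces 15 → [6, 10, 25, 35]
29 → replaces 35 → [6, 10, 25, 29]
15 → replaces 25 → [6, 10, 15, 29]
34 → extends → [6, 10, 15, 29, 34]
29 → already a tail → [6, 10, 15, 29, 34]
8 → replaces 10 → [6, 8, 15, 29, 34]
16 → replaces 29 → [6, 8, 15, 16, 34]
14 → replaces 15 → [6, 8, 14, 16, 34]
15 → replaces 16 → [6, 8, 14, 15, 34]
Five tails, so the longest strictly increasing subsequence has length 5 (e.g. 6, 15, 25, 29, 34).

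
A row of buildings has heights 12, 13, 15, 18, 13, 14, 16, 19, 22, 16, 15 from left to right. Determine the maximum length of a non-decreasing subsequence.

7

Let dp[i] be the length of the longest such subsequence ending at index i:
i:      1  2  3  4  5  6  7  8  9 10 11
a[i]:  12 13 15 18 13 14 16 19 22 16 15
dp:     1  2  3  4  3  4  5  6  7  6  5
Maximum dp value is 7.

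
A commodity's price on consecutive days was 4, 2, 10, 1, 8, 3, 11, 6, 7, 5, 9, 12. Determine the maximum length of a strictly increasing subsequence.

Track the smallest tail for each achievable length (strict):
4 → extends → [4]
2 → replaces 4 → [2]
10 → extends → [2, 10]
1 → replaces 2 → [1, 10]
8 → replaces 10 → [1, 8]
3 → replaces 8 → [1, 3]
11 → extends → [1, 3, 11]
6 → replaces 11 → [1, 3, 6]
7 → extends → [1, 3, 6, 7]
5 → replaces 6 → [1, 3, 5, 7]
9 → extends → [1, 3, 5, 7, 9]
12 → extends → [1, 3, 5, 7, 9, 12]
Six tails, so the longest strictly increasing subsequence has length 6 (e.g. 2, 3, 6, 7, 9, 12).

6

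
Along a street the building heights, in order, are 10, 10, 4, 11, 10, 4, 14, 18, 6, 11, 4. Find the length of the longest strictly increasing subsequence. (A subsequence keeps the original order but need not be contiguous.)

4

Track the smallest tail for each achievable length (strict):
10 → extends → [10]
10 → already a tail → [10]
4 → replaces 10 → [4]
11 → extends → [4, 11]
10 → replaces 11 → [4, 10]
4 → already a tail → [4, 10]
14 → extends → [4, 10, 14]
18 → extends → [4, 10, 14, 18]
6 → replaces 10 → [4, 6, 14, 18]
11 → replaces 14 → [4, 6, 11, 18]
4 → already a tail → [4, 6, 11, 18]
Four tails, so the longest strictly increasing subsequence has length 4 (e.g. 10, 11, 14, 18).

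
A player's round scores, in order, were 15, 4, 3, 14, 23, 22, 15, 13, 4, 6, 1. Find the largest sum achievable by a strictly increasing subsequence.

41

Let S[i] be the best sum of a strictly increasing subsequence ending at i:
i:      1  2  3  4  5  6  7  8  9 10 11
a[i]:  15  4  3 14 23 22 15 13  4  6  1
S:     15  4  3 18 41 40 33 17  7 13  1
Maximum is 41 (e.g. 4 + 14 + 23).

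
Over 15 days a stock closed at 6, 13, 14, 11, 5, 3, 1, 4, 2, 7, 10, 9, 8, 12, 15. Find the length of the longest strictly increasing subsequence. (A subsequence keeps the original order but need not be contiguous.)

Track the smallest tail for each achievable length (strict):
6 → extends → [6]
13 → extends → [6, 13]
14 → extends → [6, 13, 14]
11 → replaces 13 → [6, 11, 14]
5 → replaces 6 → [5, 11, 14]
3 → replaces 5 → [3, 11, 14]
1 → replaces 3 → [1, 11, 14]
4 → replaces 11 → [1, 4, 14]
2 → replaces 4 → [1, 2, 14]
7 → replaces 14 → [1, 2, 7]
10 → extends → [1, 2, 7, 10]
9 → replaces 10 → [1, 2, 7, 9]
8 → replaces 9 → [1, 2, 7, 8]
12 → extends → [1, 2, 7, 8, 12]
15 → extends → [1, 2, 7, 8, 12, 15]
Six tails, so the longest strictly increasing subsequence has length 6 (e.g. 3, 4, 7, 10, 12, 15).

6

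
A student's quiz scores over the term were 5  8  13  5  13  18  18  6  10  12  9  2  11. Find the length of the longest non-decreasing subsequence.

6

Track the smallest tail for each achievable length (allowing ties):
5 → extends → [5]
8 → extends → [5, 8]
13 → extends → [5, 8, 13]
5 → replaces 8 → [5, 5, 13]
13 → extends → [5, 5, 13, 13]
18 → extends → [5, 5, 13, 13, 18]
18 → extends → [5, 5, 13, 13, 18, 18]
6 → replaces 13 → [5, 5, 6, 13, 18, 18]
10 → replaces 13 → [5, 5, 6, 10, 18, 18]
12 → replaces 18 → [5, 5, 6, 10, 12, 18]
9 → replaces 10 → [5, 5, 6, 9, 12, 18]
2 → replaces 5 → [2, 5, 6, 9, 12, 18]
11 → replaces 12 → [2, 5, 6, 9, 11, 18]
Six tails, so the longest non-decreasing subsequence has length 6 (e.g. 5, 8, 13, 13, 18, 18).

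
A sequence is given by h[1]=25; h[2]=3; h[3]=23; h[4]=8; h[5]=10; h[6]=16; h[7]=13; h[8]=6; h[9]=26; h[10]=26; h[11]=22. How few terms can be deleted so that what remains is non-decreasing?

5

Fewest deletions = n − (longest non-decreasing subsequence).
Patience tails:
25 → extends → [25]
3 → replaces 25 → [3]
23 → extends → [3, 23]
8 → replaces 23 → [3, 8]
10 → extends → [3, 8, 10]
16 → extends → [3, 8, 10, 16]
13 → replaces 16 → [3, 8, 10, 13]
6 → replaces 8 → [3, 6, 10, 13]
26 → extends → [3, 6, 10, 13, 26]
26 → extends → [3, 6, 10, 13, 26, 26]
22 → replaces 26 → [3, 6, 10, 13, 22, 26]
Longest non-decreasing subsequence has length 6, so deletions = 11 − 6 = 5.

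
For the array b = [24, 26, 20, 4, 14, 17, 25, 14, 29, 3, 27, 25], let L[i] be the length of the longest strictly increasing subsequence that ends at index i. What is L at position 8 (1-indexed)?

2

dp[i] = 1 + max{dp[j] : j<i, b[j]<b[i]} (or 1 if no such j):
i:      1  2  3  4  5  6  7  8  9 10 11 12
b[i]:  24 26 20  4 14 17 25 14 29  3 27 25
dp:     1  2  1  1  2  3  4  2  5  1  5  4
At index 8 the value is 2.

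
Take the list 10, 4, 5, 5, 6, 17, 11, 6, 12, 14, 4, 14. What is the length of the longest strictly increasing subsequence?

Track the smallest tail for each achievable length (strict):
10 → extends → [10]
4 → replaces 10 → [4]
5 → extends → [4, 5]
5 → already a tail → [4, 5]
6 → extends → [4, 5, 6]
17 → extends → [4, 5, 6, 17]
11 → replaces 17 → [4, 5, 6, 11]
6 → already a tail → [4, 5, 6, 11]
12 → extends → [4, 5, 6, 11, 12]
14 → extends → [4, 5, 6, 11, 12, 14]
4 → already a tail → [4, 5, 6, 11, 12, 14]
14 → already a tail → [4, 5, 6, 11, 12, 14]
Six tails, so the longest strictly increasing subsequence has length 6 (e.g. 4, 5, 6, 11, 12, 14).

6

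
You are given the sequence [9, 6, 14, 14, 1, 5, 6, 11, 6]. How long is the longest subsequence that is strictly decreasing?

Negate each value so 'decreasing' becomes 'increasing', then run patience tails on the negated sequence:
-9 → extends → [-9]
-6 → extends → [-9, -6]
-14 → replaces -9 → [-14, -6]
-14 → already a tail → [-14, -6]
-1 → extends → [-14, -6, -1]
-5 → replaces -1 → [-14, -6, -5]
-6 → already a tail → [-14, -6, -5]
-11 → replaces -6 → [-14, -11, -5]
-6 → replaces -5 → [-14, -11, -6]
Three tails, so the longest strictly decreasing subsequence of the original has length 3.

3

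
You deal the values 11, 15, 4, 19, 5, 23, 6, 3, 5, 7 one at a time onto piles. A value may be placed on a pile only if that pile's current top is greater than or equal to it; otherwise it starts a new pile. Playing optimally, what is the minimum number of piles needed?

4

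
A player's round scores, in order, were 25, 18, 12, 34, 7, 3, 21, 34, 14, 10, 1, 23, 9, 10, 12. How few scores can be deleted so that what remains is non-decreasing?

11

Fewest deletions = n − (longest non-decreasing subsequence).
Patience tails:
25 → extends → [25]
18 → replaces 25 → [18]
12 → replaces 18 → [12]
34 → extends → [12, 34]
7 → replaces 12 → [7, 34]
3 → replaces 7 → [3, 34]
21 → replaces 34 → [3, 21]
34 → extends → [3, 21, 34]
14 → replaces 21 → [3, 14, 34]
10 → replaces 14 → [3, 10, 34]
1 → replaces 3 → [1, 10, 34]
23 → replaces 34 → [1, 10, 23]
9 → replaces 10 → [1, 9, 23]
10 → replaces 23 → [1, 9, 10]
12 → extends → [1, 9, 10, 12]
Longest non-decreasing subsequence has length 4, so deletions = 15 − 4 = 11.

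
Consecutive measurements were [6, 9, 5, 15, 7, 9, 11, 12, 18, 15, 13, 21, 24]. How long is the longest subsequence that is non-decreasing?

8

Let dp[i] be the length of the longest such subsequence ending at index i:
i:      1  2  3  4  5  6  7  8  9 10 11 12 13
a[i]:   6  9  5 15  7  9 11 12 18 15 13 21 24
dp:     1  2  1  3  2  3  4  5  6  6  6  7  8
Maximum dp value is 8.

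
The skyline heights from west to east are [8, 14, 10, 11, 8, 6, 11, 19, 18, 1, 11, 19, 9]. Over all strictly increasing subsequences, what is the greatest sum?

66

Let S[i] be the best sum of a strictly increasing subsequence ending at i:
i:      1  2  3  4  5  6  7  8  9 10 11 12 13
a[i]:   8 14 10 11  8  6 11 19 18  1 11 19  9
S:      8 22 18 29  8  6 29 48 47  1 29 66 17
Maximum is 66 (e.g. 8 + 10 + 11 + 18 + 19).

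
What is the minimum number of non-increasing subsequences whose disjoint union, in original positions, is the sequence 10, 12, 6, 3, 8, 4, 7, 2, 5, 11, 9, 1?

The minimum number of non-increasing subsequences covering a sequence equals the length of its longest strictly increasing subsequence.
LIS length is 4 (e.g. 3, 4, 7, 11), so 4 piles are needed.

4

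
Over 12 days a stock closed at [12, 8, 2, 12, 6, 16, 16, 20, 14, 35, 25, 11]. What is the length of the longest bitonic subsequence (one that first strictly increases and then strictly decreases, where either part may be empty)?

inc[i] = longest strictly increasing subsequence ending at i; dec[i] = longest strictly decreasing subsequence starting at i:
i:      1  2  3  4  5  6  7  8  9 10 11 12
a[i]:  12  8  2 12  6 16 16 20 14 35 25 11
inc:    1  1  1  2  2  3  3  4  3  5  5  3
dec:    3  2  1  2  1  3  3  3  2  3  2  1
Best peak at i=10 (value 35): inc=5, dec=3, length 5+3−1 = 7.

7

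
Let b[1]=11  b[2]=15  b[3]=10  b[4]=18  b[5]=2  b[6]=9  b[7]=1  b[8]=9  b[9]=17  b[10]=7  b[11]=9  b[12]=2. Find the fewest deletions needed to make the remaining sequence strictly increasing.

Fewest deletions = n − (longest strictly increasing subsequence).
i:      1  2  3  4  5  6  7  8  9 10 11 12
b[i]:  11 15 10 18  2  9  1  9 17  7  9  2
dp:     1  2  1  3  1  2  1  2  3  2  3  2
max dp = 3, so deletions = 12 − 3 = 9.

9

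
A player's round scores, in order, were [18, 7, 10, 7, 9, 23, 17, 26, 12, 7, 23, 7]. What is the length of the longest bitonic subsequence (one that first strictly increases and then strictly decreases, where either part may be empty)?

6

inc[i] = longest strictly increasing subsequence ending at i; dec[i] = longest strictly decreasing subsequence starting at i:
i:      1  2  3  4  5  6  7  8  9 10 11 12
a[i]:  18  7 10  7  9 23 17 26 12  7 23  7
inc:    1  1  2  1  2  3  3  4  3  1  4  1
dec:    4  1  3  1  2  4  3  3  2  1  2  1
Best peak at i=6 (value 23): inc=3, dec=4, length 3+4−1 = 6.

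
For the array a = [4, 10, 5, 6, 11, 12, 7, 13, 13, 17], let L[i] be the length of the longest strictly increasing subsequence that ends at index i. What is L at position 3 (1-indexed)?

2

dp[i] = 1 + max{dp[j] : j<i, a[j]<a[i]} (or 1 if no such j):
i:      1  2  3  4  5  6  7  8  9 10
a[i]:   4 10  5  6 11 12  7 13 13 17
dp:     1  2  2  3  4  5  4  6  6  7
At index 3 the value is 2.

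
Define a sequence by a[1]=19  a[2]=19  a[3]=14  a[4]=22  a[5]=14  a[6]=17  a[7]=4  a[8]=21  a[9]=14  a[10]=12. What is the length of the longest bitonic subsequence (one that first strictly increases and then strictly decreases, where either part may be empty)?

5

inc[i] = longest strictly increasing subsequence ending at i; dec[i] = longest strictly decreasing subsequence starting at i:
i:      1  2  3  4  5  6  7  8  9 10
a[i]:  19 19 14 22 14 17  4 21 14 12
inc:    1  1  1  2  1  2  1  3  2  2
dec:    4  4  2  4  2  3  1  3  2  1
Best peak at i=4 (value 22): inc=2, dec=4, length 2+4−1 = 5.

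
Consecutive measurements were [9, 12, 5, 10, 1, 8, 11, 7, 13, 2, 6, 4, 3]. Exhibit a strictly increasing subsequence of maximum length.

9, 10, 11, 13

Patience tails give the LIS length; then backtrack through the dp parents:
9 → extends → [9]
12 → extends → [9, 12]
5 → replaces 9 → [5, 12]
10 → replaces 12 → [5, 10]
1 → replaces 5 → [1, 10]
8 → replaces 10 → [1, 8]
11 → extends → [1, 8, 11]
7 → replaces 8 → [1, 7, 11]
13 → extends → [1, 7, 11, 13]
2 → replaces 7 → [1, 2, 11, 13]
6 → replaces 11 → [1, 2, 6, 13]
4 → replaces 6 → [1, 2, 4, 13]
3 → replaces 4 → [1, 2, 3, 13]
Length 4; one witness is 9, 10, 11, 13.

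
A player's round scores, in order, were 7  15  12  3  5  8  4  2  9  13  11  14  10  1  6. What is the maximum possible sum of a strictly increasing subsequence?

Let S[i] be the best sum of a strictly increasing subsequence ending at i:
i:      1  2  3  4  5  6  7  8  9 10 11 12 13 14 15
a[i]:   7 15 12  3  5  8  4  2  9 13 11 14 10  1  6
S:      7 22 19  3  8 16  7  2 25 38 36 52 35  1 14
Maximum is 52 (e.g. 3 + 5 + 8 + 9 + 13 + 14).

52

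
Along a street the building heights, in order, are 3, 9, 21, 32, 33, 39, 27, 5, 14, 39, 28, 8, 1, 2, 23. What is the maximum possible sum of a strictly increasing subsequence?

Let S[i] be the best sum of a strictly increasing subsequence ending at i:
i:       1   2   3   4   5   6   7   8   9  10  11  12  13  14  15
a[i]:    3   9  21  32  33  39  27   5  14  39  28   8   1   2  23
S:       3  12  33  65  98 137  60   8  26 137  88  16   1   3  56
Maximum is 137 (e.g. 3 + 9 + 21 + 32 + 33 + 39).

137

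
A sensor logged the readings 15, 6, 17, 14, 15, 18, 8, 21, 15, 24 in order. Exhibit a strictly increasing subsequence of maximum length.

6, 14, 15, 18, 21, 24

Patience tails give the LIS length; then backtrack through the dp parents:
15 → extends → [15]
6 → replaces 15 → [6]
17 → extends → [6, 17]
14 → replaces 17 → [6, 14]
15 → extends → [6, 14, 15]
18 → extends → [6, 14, 15, 18]
8 → replaces 14 → [6, 8, 15, 18]
21 → extends → [6, 8, 15, 18, 21]
15 → already a tail → [6, 8, 15, 18, 21]
24 → extends → [6, 8, 15, 18, 21, 24]
Length 6; one witness is 6, 14, 15, 18, 21, 24.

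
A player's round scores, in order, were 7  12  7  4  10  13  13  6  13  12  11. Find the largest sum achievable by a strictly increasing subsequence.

Let S[i] be the best sum of a strictly increasing subsequence ending at i:
i:      1  2  3  4  5  6  7  8  9 10 11
a[i]:   7 12  7  4 10 13 13  6 13 12 11
S:      7 19  7  4 17 32 32 10 32 29 28
Maximum is 32 (e.g. 7 + 12 + 13).

32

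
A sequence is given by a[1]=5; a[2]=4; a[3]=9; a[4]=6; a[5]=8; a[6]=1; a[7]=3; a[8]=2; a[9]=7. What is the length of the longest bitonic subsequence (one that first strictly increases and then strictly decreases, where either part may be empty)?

inc[i] = longest strictly increasing subsequence ending at i; dec[i] = longest strictly decreasing subsequence starting at i:
i:     1 2 3 4 5 6 7 8 9
a[i]:  5 4 9 6 8 1 3 2 7
inc:   1 1 2 2 3 1 2 2 3
dec:   4 3 4 3 3 1 2 1 1
Best peak at i=3 (value 9): inc=2, dec=4, length 2+4−1 = 5.

5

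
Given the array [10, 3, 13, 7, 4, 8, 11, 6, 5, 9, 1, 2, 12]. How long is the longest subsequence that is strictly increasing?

5

Track the smallest tail for each achievable length (strict):
10 → extends → [10]
3 → replaces 10 → [3]
13 → extends → [3, 13]
7 → replaces 13 → [3, 7]
4 → replaces 7 → [3, 4]
8 → extends → [3, 4, 8]
11 → extends → [3, 4, 8, 11]
6 → replaces 8 → [3, 4, 6, 11]
5 → replaces 6 → [3, 4, 5, 11]
9 → replaces 11 → [3, 4, 5, 9]
1 → replaces 3 → [1, 4, 5, 9]
2 → replaces 4 → [1, 2, 5, 9]
12 → extends → [1, 2, 5, 9, 12]
Five tails, so the longest strictly increasing subsequence has length 5 (e.g. 3, 7, 8, 11, 12).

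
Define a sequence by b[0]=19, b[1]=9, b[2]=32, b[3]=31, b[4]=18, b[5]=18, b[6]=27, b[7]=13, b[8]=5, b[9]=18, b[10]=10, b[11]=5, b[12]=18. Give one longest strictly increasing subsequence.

Patience tails give the LIS length; then backtrack through the dp parents:
19 → extends → [19]
9 → replaces 19 → [9]
32 → extends → [9, 32]
31 → replaces 32 → [9, 31]
18 → replaces 31 → [9, 18]
18 → already a tail → [9, 18]
27 → extends → [9, 18, 27]
13 → replaces 18 → [9, 13, 27]
5 → replaces 9 → [5, 13, 27]
18 → replaces 27 → [5, 13, 18]
10 → replaces 13 → [5, 10, 18]
5 → already a tail → [5, 10, 18]
18 → already a tail → [5, 10, 18]
Length 3; one witness is 9, 18, 27.

9, 18, 27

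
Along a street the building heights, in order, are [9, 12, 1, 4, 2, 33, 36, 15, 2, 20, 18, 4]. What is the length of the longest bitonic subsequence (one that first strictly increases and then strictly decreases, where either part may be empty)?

7

inc[i] = longest strictly increasing subsequence ending at i; dec[i] = longest strictly decreasing subsequence starting at i:
i:      1  2  3  4  5  6  7  8  9 10 11 12
a[i]:   9 12  1  4  2 33 36 15  2 20 18  4
inc:    1  2  1  2  2  3  4  3  2  4  4  3
dec:    3  3  1  2  1  4  4  2  1  3  2  1
Best peak at i=7 (value 36): inc=4, dec=4, length 4+4−1 = 7.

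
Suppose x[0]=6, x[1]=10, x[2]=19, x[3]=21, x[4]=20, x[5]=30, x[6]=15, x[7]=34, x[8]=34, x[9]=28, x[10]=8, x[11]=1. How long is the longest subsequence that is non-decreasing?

7

Track the smallest tail for each achievable length (allowing ties):
6 → extends → [6]
10 → extends → [6, 10]
19 → extends → [6, 10, 19]
21 → extends → [6, 10, 19, 21]
20 → replaces 21 → [6, 10, 19, 20]
30 → extends → [6, 10, 19, 20, 30]
15 → replaces 19 → [6, 10, 15, 20, 30]
34 → extends → [6, 10, 15, 20, 30, 34]
34 → extends → [6, 10, 15, 20, 30, 34, 34]
28 → replaces 30 → [6, 10, 15, 20, 28, 34, 34]
8 → replaces 10 → [6, 8, 15, 20, 28, 34, 34]
1 → replaces 6 → [1, 8, 15, 20, 28, 34, 34]
Seven tails, so the longest non-decreasing subsequence has length 7 (e.g. 6, 10, 19, 21, 30, 34, 34).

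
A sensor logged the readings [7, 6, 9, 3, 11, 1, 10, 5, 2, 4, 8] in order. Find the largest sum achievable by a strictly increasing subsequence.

Let S[i] be the best sum of a strictly increasing subsequence ending at i:
i:      1  2  3  4  5  6  7  8  9 10 11
a[i]:   7  6  9  3 11  1 10  5  2  4  8
S:      7  6 16  3 27  1 26  8  3  7 16
Maximum is 27 (e.g. 7 + 9 + 11).

27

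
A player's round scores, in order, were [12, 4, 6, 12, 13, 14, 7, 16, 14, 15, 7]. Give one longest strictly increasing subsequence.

4, 6, 12, 13, 14, 16

Patience tails give the LIS length; then backtrack through the dp parents:
12 → extends → [12]
4 → replaces 12 → [4]
6 → extends → [4, 6]
12 → extends → [4, 6, 12]
13 → extends → [4, 6, 12, 13]
14 → extends → [4, 6, 12, 13, 14]
7 → replaces 12 → [4, 6, 7, 13, 14]
16 → extends → [4, 6, 7, 13, 14, 16]
14 → already a tail → [4, 6, 7, 13, 14, 16]
15 → replaces 16 → [4, 6, 7, 13, 14, 15]
7 → already a tail → [4, 6, 7, 13, 14, 15]
Length 6; one witness is 4, 6, 12, 13, 14, 16.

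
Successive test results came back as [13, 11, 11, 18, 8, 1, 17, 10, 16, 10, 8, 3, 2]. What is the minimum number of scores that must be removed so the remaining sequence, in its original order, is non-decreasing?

Fewest deletions = n − (longest non-decreasing subsequence).
Patience tails:
13 → extends → [13]
11 → replaces 13 → [11]
11 → extends → [11, 11]
18 → extends → [11, 11, 18]
8 → replaces 11 → [8, 11, 18]
1 → replaces 8 → [1, 11, 18]
17 → replaces 18 → [1, 11, 17]
10 → replaces 11 → [1, 10, 17]
16 → replaces 17 → [1, 10, 16]
10 → replaces 16 → [1, 10, 10]
8 → replaces 10 → [1, 8, 10]
3 → replaces 8 → [1, 3, 10]
2 → replaces 3 → [1, 2, 10]
Longest non-decreasing subsequence has length 3, so deletions = 13 − 3 = 10.

10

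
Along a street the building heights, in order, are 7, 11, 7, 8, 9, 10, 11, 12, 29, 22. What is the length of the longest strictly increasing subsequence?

7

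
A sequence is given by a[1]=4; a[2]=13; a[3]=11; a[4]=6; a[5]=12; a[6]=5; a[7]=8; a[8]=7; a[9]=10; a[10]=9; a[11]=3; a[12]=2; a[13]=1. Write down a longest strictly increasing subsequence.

4, 6, 8, 10

Patience tails give the LIS length; then backtrack through the dp parents:
4 → extends → [4]
13 → extends → [4, 13]
11 → replaces 13 → [4, 11]
6 → replaces 11 → [4, 6]
12 → extends → [4, 6, 12]
5 → replaces 6 → [4, 5, 12]
8 → replaces 12 → [4, 5, 8]
7 → replaces 8 → [4, 5, 7]
10 → extends → [4, 5, 7, 10]
9 → replaces 10 → [4, 5, 7, 9]
3 → replaces 4 → [3, 5, 7, 9]
2 → replaces 3 → [2, 5, 7, 9]
1 → replaces 2 → [1, 5, 7, 9]
Length 4; one witness is 4, 6, 8, 10.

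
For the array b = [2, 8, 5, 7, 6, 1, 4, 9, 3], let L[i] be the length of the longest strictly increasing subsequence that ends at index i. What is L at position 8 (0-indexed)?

2

dp[i] = 1 + max{dp[j] : j<i, b[j]<b[i]} (or 1 if no such j):
i:     0 1 2 3 4 5 6 7 8
b[i]:  2 8 5 7 6 1 4 9 3
dp:    1 2 2 3 3 1 2 4 2
At index 8 the value is 2.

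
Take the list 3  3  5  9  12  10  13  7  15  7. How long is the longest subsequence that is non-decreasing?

Track the smallest tail for each achievable length (allowing ties):
3 → extends → [3]
3 → extends → [3, 3]
5 → extends → [3, 3, 5]
9 → extends → [3, 3, 5, 9]
12 → extends → [3, 3, 5, 9, 12]
10 → replaces 12 → [3, 3, 5, 9, 10]
13 → extends → [3, 3, 5, 9, 10, 13]
7 → replaces 9 → [3, 3, 5, 7, 10, 13]
15 → extends → [3, 3, 5, 7, 10, 13, 15]
7 → replaces 10 → [3, 3, 5, 7, 7, 13, 15]
Seven tails, so the longest non-decreasing subsequence has length 7 (e.g. 3, 3, 5, 9, 12, 13, 15).

7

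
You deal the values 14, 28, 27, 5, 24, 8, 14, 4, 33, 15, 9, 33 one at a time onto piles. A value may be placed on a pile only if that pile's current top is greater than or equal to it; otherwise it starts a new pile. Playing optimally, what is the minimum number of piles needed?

5

The minimum number of non-increasing subsequences covering a sequence equals the length of its longest strictly increasing subsequence.
LIS length is 5 (e.g. 5, 8, 14, 15, 33), so 5 piles are needed.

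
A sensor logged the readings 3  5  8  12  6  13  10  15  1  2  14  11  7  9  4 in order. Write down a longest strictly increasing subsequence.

Patience tails give the LIS length; then backtrack through the dp parents:
3 → extends → [3]
5 → extends → [3, 5]
8 → extends → [3, 5, 8]
12 → extends → [3, 5, 8, 12]
6 → replaces 8 → [3, 5, 6, 12]
13 → extends → [3, 5, 6, 12, 13]
10 → replaces 12 → [3, 5, 6, 10, 13]
15 → extends → [3, 5, 6, 10, 13, 15]
1 → replaces 3 → [1, 5, 6, 10, 13, 15]
2 → replaces 5 → [1, 2, 6, 10, 13, 15]
14 → replaces 15 → [1, 2, 6, 10, 13, 14]
11 → replaces 13 → [1, 2, 6, 10, 11, 14]
7 → replaces 10 → [1, 2, 6, 7, 11, 14]
9 → replaces 11 → [1, 2, 6, 7, 9, 14]
4 → replaces 6 → [1, 2, 4, 7, 9, 14]
Length 6; one witness is 3, 5, 8, 12, 13, 15.

3, 5, 8, 12, 13, 15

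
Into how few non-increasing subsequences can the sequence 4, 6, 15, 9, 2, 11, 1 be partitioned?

Place each on the leftmost legal pile:
4 → new pile 1 (tops now [4])
6 → new pile 2 (tops now [4, 6])
15 → new pile 3 (tops now [4, 6, 15])
9 → pile 3 (tops now [4, 6, 9])
2 → pile 1 (tops now [2, 6, 9])
11 → new pile 4 (tops now [2, 6, 9, 11])
1 → pile 1 (tops now [1, 6, 9, 11])
Four piles.

4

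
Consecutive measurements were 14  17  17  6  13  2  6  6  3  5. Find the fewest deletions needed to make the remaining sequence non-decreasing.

Fewest deletions = n − (longest non-decreasing subsequence).
i:      1  2  3  4  5  6  7  8  9 10
a[i]:  14 17 17  6 13  2  6  6  3  5
dp:     1  2  3  1  2  1  2  3  2  3
max dp = 3, so deletions = 10 − 3 = 7.

7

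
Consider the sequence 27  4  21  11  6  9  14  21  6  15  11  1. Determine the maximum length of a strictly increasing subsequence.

5

Let dp[i] be the length of the longest such subsequence ending at index i:
i:      1  2  3  4  5  6  7  8  9 10 11 12
a[i]:  27  4 21 11  6  9 14 21  6 15 11  1
dp:     1  1  2  2  2  3  4  5  2  5  4  1
Maximum dp value is 5.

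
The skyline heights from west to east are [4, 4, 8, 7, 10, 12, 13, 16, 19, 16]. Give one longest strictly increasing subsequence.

4, 8, 10, 12, 13, 16, 19

Patience tails give the LIS length; then backtrack through the dp parents:
4 → extends → [4]
4 → already a tail → [4]
8 → extends → [4, 8]
7 → replaces 8 → [4, 7]
10 → extends → [4, 7, 10]
12 → extends → [4, 7, 10, 12]
13 → extends → [4, 7, 10, 12, 13]
16 → extends → [4, 7, 10, 12, 13, 16]
19 → extends → [4, 7, 10, 12, 13, 16, 19]
16 → already a tail → [4, 7, 10, 12, 13, 16, 19]
Length 7; one witness is 4, 8, 10, 12, 13, 16, 19.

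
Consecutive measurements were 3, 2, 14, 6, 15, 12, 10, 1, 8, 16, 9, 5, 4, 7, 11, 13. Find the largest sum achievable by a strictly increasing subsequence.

Let S[i] be the best sum of a strictly increasing subsequence ending at i:
i:      1  2  3  4  5  6  7  8  9 10 11 12 13 14 15 16
a[i]:   3  2 14  6 15 12 10  1  8 16  9  5  4  7 11 13
S:      3  2 17  9 32 21 19  1 17 48 26  8  7 16 37 50
Maximum is 50 (e.g. 3 + 6 + 8 + 9 + 11 + 13).

50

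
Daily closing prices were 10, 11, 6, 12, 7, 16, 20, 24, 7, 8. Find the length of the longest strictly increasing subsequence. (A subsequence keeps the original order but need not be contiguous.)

Track the smallest tail for each achievable length (strict):
10 → extends → [10]
11 → extends → [10, 11]
6 → replaces 10 → [6, 11]
12 → extends → [6, 11, 12]
7 → replaces 11 → [6, 7, 12]
16 → extends → [6, 7, 12, 16]
20 → extends → [6, 7, 12, 16, 20]
24 → extends → [6, 7, 12, 16, 20, 24]
7 → already a tail → [6, 7, 12, 16, 20, 24]
8 → replaces 12 → [6, 7, 8, 16, 20, 24]
Six tails, so the longest strictly increasing subsequence has length 6 (e.g. 10, 11, 12, 16, 20, 24).

6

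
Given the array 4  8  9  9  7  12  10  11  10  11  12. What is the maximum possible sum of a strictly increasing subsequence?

Let S[i] be the best sum of a strictly increasing subsequence ending at i:
i:      1  2  3  4  5  6  7  8  9 10 11
a[i]:   4  8  9  9  7 12 10 11 10 11 12
S:      4 12 21 21 11 33 31 42 31 42 54
Maximum is 54 (e.g. 4 + 8 + 9 + 10 + 11 + 12).

54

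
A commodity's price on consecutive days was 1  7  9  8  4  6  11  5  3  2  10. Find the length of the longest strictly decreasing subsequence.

Negate each value so 'decreasing' becomes 'increasing', then run patience tails on the negated sequence:
-1 → extends → [-1]
-7 → replaces -1 → [-7]
-9 → replaces -7 → [-9]
-8 → extends → [-9, -8]
-4 → extends → [-9, -8, -4]
-6 → replaces -4 → [-9, -8, -6]
-11 → replaces -9 → [-11, -8, -6]
-5 → extends → [-11, -8, -6, -5]
-3 → extends → [-11, -8, -6, -5, -3]
-2 → extends → [-11, -8, -6, -5, -3, -2]
-10 → replaces -8 → [-11, -10, -6, -5, -3, -2]
Six tails, so the longest strictly decreasing subsequence of the original has length 6.

6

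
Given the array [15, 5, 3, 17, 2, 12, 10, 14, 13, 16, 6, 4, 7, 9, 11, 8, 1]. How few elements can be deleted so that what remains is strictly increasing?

12

Fewest deletions = n − (longest strictly increasing subsequence).
Patience tails:
15 → extends → [15]
5 → replaces 15 → [5]
3 → replaces 5 → [3]
17 → extends → [3, 17]
2 → replaces 3 → [2, 17]
12 → replaces 17 → [2, 12]
10 → replaces 12 → [2, 10]
14 → extends → [2, 10, 14]
13 → replaces 14 → [2, 10, 13]
16 → extends → [2, 10, 13, 16]
6 → replaces 10 → [2, 6, 13, 16]
4 → replaces 6 → [2, 4, 13, 16]
7 → replaces 13 → [2, 4, 7, 16]
9 → replaces 16 → [2, 4, 7, 9]
11 → extends → [2, 4, 7, 9, 11]
8 → replaces 9 → [2, 4, 7, 8, 11]
1 → replaces 2 → [1, 4, 7, 8, 11]
Longest strictly increasing subsequence has length 5, so deletions = 17 − 5 = 12.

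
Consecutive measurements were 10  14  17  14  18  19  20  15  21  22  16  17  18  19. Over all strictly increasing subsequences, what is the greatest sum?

141

Let S[i] be the best sum of a strictly increasing subsequence ending at i:
i:       1   2   3   4   5   6   7   8   9  10  11  12  13  14
a[i]:   10  14  17  14  18  19  20  15  21  22  16  17  18  19
S:      10  24  41  24  59  78  98  39 119 141  55  72  90 109
Maximum is 141 (e.g. 10 + 14 + 17 + 18 + 19 + 20 + 21 + 22).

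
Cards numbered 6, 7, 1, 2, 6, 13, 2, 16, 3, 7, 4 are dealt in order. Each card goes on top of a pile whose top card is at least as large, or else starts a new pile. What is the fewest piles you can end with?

Place each on the leftmost legal pile:
6 → new pile 1 (tops now [6])
7 → new pile 2 (tops now [6, 7])
1 → pile 1 (tops now [1, 7])
2 → pile 2 (tops now [1, 2])
6 → new pile 3 (tops now [1, 2, 6])
13 → new pile 4 (tops now [1, 2, 6, 13])
2 → pile 2 (tops now [1, 2, 6, 13])
16 → new pile 5 (tops now [1, 2, 6, 13, 16])
3 → pile 3 (tops now [1, 2, 3, 13, 16])
7 → pile 4 (tops now [1, 2, 3, 7, 16])
4 → pile 4 (tops now [1, 2, 3, 4, 16])
Five piles.

5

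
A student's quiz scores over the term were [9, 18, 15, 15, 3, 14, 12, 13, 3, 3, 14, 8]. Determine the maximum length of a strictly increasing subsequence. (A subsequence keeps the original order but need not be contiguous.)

Let dp[i] be the length of the longest such subsequence ending at index i:
i:      1  2  3  4  5  6  7  8  9 10 11 12
a[i]:   9 18 15 15  3 14 12 13  3  3 14  8
dp:     1  2  2  2  1  2  2  3  1  1  4  2
Maximum dp value is 4.

4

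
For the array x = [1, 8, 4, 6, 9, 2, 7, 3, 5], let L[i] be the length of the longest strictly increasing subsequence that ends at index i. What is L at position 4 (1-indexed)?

3

dp[i] = 1 + max{dp[j] : j<i, x[j]<x[i]} (or 1 if no such j):
i:     1 2 3 4 5 6 7 8 9
x[i]:  1 8 4 6 9 2 7 3 5
dp:    1 2 2 3 4 2 4 3 4
At index 4 the value is 3.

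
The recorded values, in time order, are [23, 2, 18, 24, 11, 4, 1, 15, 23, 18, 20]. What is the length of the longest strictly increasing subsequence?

Track the smallest tail for each achievable length (strict):
23 → extends → [23]
2 → replaces 23 → [2]
18 → extends → [2, 18]
24 → extends → [2, 18, 24]
11 → replaces 18 → [2, 11, 24]
4 → replaces 11 → [2, 4, 24]
1 → replaces 2 → [1, 4, 24]
15 → replaces 24 → [1, 4, 15]
23 → extends → [1, 4, 15, 23]
18 → replaces 23 → [1, 4, 15, 18]
20 → extends → [1, 4, 15, 18, 20]
Five tails, so the longest strictly increasing subsequence has length 5 (e.g. 2, 11, 15, 18, 20).

5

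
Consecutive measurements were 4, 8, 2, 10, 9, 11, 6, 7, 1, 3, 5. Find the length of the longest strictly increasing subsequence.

4

Track the smallest tail for each achievable length (strict):
4 → extends → [4]
8 → extends → [4, 8]
2 → replaces 4 → [2, 8]
10 → extends → [2, 8, 10]
9 → replaces 10 → [2, 8, 9]
11 → extends → [2, 8, 9, 11]
6 → replaces 8 → [2, 6, 9, 11]
7 → replaces 9 → [2, 6, 7, 11]
1 → replaces 2 → [1, 6, 7, 11]
3 → replaces 6 → [1, 3, 7, 11]
5 → replaces 7 → [1, 3, 5, 11]
Four tails, so the longest strictly increasing subsequence has length 4 (e.g. 4, 8, 10, 11).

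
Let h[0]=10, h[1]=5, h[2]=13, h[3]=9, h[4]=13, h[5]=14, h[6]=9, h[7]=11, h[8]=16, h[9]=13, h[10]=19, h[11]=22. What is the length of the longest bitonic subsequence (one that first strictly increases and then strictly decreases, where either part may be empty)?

inc[i] = longest strictly increasing subsequence ending at i; dec[i] = longest strictly decreasing subsequence starting at i:
i:      0  1  2  3  4  5  6  7  8  9 10 11
h[i]:  10  5 13  9 13 14  9 11 16 13 19 22
inc:    1  1  2  2  3  4  2  3  5  4  6  7
dec:    2  1  2  1  2  2  1  1  2  1  1  1
Best peak at i=11 (value 22): inc=7, dec=1, length 7+1−1 = 7.

7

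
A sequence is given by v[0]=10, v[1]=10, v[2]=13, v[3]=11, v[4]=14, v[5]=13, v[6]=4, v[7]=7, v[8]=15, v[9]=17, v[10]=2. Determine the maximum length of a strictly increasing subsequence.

5

Track the smallest tail for each achievable length (strict):
10 → extends → [10]
10 → already a tail → [10]
13 → extends → [10, 13]
11 → replaces 13 → [10, 11]
14 → extends → [10, 11, 14]
13 → replaces 14 → [10, 11, 13]
4 → replaces 10 → [4, 11, 13]
7 → replaces 11 → [4, 7, 13]
15 → extends → [4, 7, 13, 15]
17 → extends → [4, 7, 13, 15, 17]
2 → replaces 4 → [2, 7, 13, 15, 17]
Five tails, so the longest strictly increasing subsequence has length 5 (e.g. 10, 13, 14, 15, 17).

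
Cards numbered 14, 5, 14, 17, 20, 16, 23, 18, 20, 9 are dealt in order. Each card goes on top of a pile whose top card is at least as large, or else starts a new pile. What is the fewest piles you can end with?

The minimum number of non-increasing subsequences covering a sequence equals the length of its longest strictly increasing subsequence.
LIS length is 5 (e.g. 5, 14, 17, 20, 23), so 5 piles are needed.

5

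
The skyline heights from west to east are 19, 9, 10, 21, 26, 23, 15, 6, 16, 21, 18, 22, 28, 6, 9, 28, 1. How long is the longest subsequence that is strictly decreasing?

6

Negate each value so 'decreasing' becomes 'increasing', then run patience tails on the negated sequence:
-19 → extends → [-19]
-9 → extends → [-19, -9]
-10 → replaces -9 → [-19, -10]
-21 → replaces -19 → [-21, -10]
-26 → replaces -21 → [-26, -10]
-23 → replaces -10 → [-26, -23]
-15 → extends → [-26, -23, -15]
-6 → extends → [-26, -23, -15, -6]
-16 → replaces -15 → [-26, -23, -16, -6]
-21 → replaces -16 → [-26, -23, -21, -6]
-18 → replaces -6 → [-26, -23, -21, -18]
-22 → replaces -21 → [-26, -23, -22, -18]
-28 → replaces -26 → [-28, -23, -22, -18]
-6 → extends → [-28, -23, -22, -18, -6]
-9 → replaces -6 → [-28, -23, -22, -18, -9]
-28 → already a tail → [-28, -23, -22, -18, -9]
-1 → extends → [-28, -23, -22, -18, -9, -1]
Six tails, so the longest strictly decreasing subsequence of the original has length 6.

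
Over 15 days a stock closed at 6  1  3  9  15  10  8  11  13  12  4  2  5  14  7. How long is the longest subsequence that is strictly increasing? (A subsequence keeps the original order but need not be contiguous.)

Let dp[i] be the length of the longest such subsequence ending at index i:
i:      1  2  3  4  5  6  7  8  9 10 11 12 13 14 15
a[i]:   6  1  3  9 15 10  8 11 13 12  4  2  5 14  7
dp:     1  1  2  3  4  4  3  5  6  6  3  2  4  7  5
Maximum dp value is 7.

7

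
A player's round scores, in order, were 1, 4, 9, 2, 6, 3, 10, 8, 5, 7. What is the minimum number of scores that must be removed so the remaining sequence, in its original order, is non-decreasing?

Fewest deletions = n − (longest non-decreasing subsequence).
Patience tails:
1 → extends → [1]
4 → extends → [1, 4]
9 → extends → [1, 4, 9]
2 → replaces 4 → [1, 2, 9]
6 → replaces 9 → [1, 2, 6]
3 → replaces 6 → [1, 2, 3]
10 → extends → [1, 2, 3, 10]
8 → replaces 10 → [1, 2, 3, 8]
5 → replaces 8 → [1, 2, 3, 5]
7 → extends → [1, 2, 3, 5, 7]
Longest non-decreasing subsequence has length 5, so deletions = 10 − 5 = 5.

5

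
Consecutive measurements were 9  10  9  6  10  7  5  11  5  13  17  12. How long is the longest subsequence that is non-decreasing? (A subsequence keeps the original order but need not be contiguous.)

6

Let dp[i] be the length of the longest such subsequence ending at index i:
i:      1  2  3  4  5  6  7  8  9 10 11 12
a[i]:   9 10  9  6 10  7  5 11  5 13 17 12
dp:     1  2  2  1  3  2  1  4  2  5  6  5
Maximum dp value is 6.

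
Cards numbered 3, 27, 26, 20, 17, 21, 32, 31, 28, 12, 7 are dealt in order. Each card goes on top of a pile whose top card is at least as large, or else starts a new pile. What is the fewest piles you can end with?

Place each on the leftmost legal pile:
3 → new pile 1 (tops now [3])
27 → new pile 2 (tops now [3, 27])
26 → pile 2 (tops now [3, 26])
20 → pile 2 (tops now [3, 20])
17 → pile 2 (tops now [3, 17])
21 → new pile 3 (tops now [3, 17, 21])
32 → new pile 4 (tops now [3, 17, 21, 32])
31 → pile 4 (tops now [3, 17, 21, 31])
28 → pile 4 (tops now [3, 17, 21, 28])
12 → pile 2 (tops now [3, 12, 21, 28])
7 → pile 2 (tops now [3, 7, 21, 28])
Four piles.

4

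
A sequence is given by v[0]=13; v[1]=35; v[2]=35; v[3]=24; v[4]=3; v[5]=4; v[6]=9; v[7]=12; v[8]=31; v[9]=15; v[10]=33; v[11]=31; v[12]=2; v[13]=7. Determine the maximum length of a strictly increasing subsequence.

6

Let dp[i] be the length of the longest such subsequence ending at index i:
i:      0  1  2  3  4  5  6  7  8  9 10 11 12 13
v[i]:  13 35 35 24  3  4  9 12 31 15 33 31  2  7
dp:     1  2  2  2  1  2  3  4  5  5  6  6  1  3
Maximum dp value is 6.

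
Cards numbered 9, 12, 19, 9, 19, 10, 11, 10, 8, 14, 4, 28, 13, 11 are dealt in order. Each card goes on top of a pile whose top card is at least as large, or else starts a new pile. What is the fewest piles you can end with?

5

The minimum number of non-increasing subsequences covering a sequence equals the length of its longest strictly increasing subsequence.
LIS length is 5 (e.g. 9, 10, 11, 14, 28), so 5 piles are needed.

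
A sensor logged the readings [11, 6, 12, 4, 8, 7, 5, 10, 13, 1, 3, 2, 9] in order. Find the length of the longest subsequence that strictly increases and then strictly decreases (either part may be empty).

7

inc[i] = longest strictly increasing subsequence ending at i; dec[i] = longest strictly decreasing subsequence starting at i:
i:      1  2  3  4  5  6  7  8  9 10 11 12 13
a[i]:  11  6 12  4  8  7  5 10 13  1  3  2  9
inc:    1  1  2  1  2  2  2  3  4  1  2  2  3
dec:    6  4  6  3  5  4  3  3  3  1  2  1  1
Best peak at i=3 (value 12): inc=2, dec=6, length 2+6−1 = 7.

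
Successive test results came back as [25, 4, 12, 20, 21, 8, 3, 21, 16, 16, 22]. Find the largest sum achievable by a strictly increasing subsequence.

Let S[i] be the best sum of a strictly increasing subsequence ending at i:
i:      1  2  3  4  5  6  7  8  9 10 11
a[i]:  25  4 12 20 21  8  3 21 16 16 22
S:     25  4 16 36 57 12  3 57 32 32 79
Maximum is 79 (e.g. 4 + 12 + 20 + 21 + 22).

79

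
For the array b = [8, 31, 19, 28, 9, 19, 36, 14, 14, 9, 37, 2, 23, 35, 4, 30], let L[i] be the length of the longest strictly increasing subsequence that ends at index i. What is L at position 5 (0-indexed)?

3

dp[i] = 1 + max{dp[j] : j<i, b[j]<b[i]} (or 1 if no such j):
i:      0  1  2  3  4  5  6  7  8  9 10 11 12 13 14 15
b[i]:   8 31 19 28  9 19 36 14 14  9 37  2 23 35  4 30
dp:     1  2  2  3  2  3  4  3  3  2  5  1  4  5  2  5
At index 5 the value is 3.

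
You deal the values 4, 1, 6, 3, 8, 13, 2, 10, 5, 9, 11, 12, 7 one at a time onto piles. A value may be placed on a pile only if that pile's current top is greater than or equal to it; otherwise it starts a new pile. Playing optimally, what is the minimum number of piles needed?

Place each on the leftmost legal pile:
4 → new pile 1 (tops now [4])
1 → pile 1 (tops now [1])
6 → new pile 2 (tops now [1, 6])
3 → pile 2 (tops now [1, 3])
8 → new pile 3 (tops now [1, 3, 8])
13 → new pile 4 (tops now [1, 3, 8, 13])
2 → pile 2 (tops now [1, 2, 8, 13])
10 → pile 4 (tops now [1, 2, 8, 10])
5 → pile 3 (tops now [1, 2, 5, 10])
9 → pile 4 (tops now [1, 2, 5, 9])
11 → new pile 5 (tops now [1, 2, 5, 9, 11])
12 → new pile 6 (tops now [1, 2, 5, 9, 11, 12])
7 → pile 4 (tops now [1, 2, 5, 7, 11, 12])
Six piles.

6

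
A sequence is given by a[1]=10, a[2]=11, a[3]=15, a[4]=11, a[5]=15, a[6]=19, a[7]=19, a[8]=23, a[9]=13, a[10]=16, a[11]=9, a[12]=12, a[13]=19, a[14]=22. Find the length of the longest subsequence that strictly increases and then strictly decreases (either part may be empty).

inc[i] = longest strictly increasing subsequence ending at i; dec[i] = longest strictly decreasing subsequence starting at i:
i:      1  2  3  4  5  6  7  8  9 10 11 12 13 14
a[i]:  10 11 15 11 15 19 19 23 13 16  9 12 19 22
inc:    1  2  3  2  3  4  4  5  3  4  1  3  5  6
dec:    2  2  3  2  3  3  3  3  2  2  1  1  1  1
Best peak at i=8 (value 23): inc=5, dec=3, length 5+3−1 = 7.

7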